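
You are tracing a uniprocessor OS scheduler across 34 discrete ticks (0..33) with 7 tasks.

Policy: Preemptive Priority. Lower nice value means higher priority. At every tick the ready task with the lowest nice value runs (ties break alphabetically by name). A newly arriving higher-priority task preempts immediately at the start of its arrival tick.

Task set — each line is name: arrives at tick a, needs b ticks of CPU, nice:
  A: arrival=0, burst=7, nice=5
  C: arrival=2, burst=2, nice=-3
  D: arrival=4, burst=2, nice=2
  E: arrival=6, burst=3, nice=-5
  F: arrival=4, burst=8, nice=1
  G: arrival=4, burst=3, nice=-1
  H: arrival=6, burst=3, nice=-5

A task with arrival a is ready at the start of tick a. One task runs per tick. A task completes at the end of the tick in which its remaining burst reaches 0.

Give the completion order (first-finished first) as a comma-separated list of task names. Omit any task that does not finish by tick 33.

completion order = C, E, H, G, F, D, A

t=0: ready={A} → run A
t=1: ready={A} → run A
t=2: ready={A,C} → run C
t=3: ready={A,C} → run C
t=4: ready={A,D,F,G} → run G
t=5: ready={A,D,F,G} → run G
t=6: ready={A,D,E,F,G,H} → run E
t=7: ready={A,D,E,F,G,H} → run E
t=8: ready={A,D,E,F,G,H} → run E
t=9: ready={A,D,F,G,H} → run H
t=10: ready={A,D,F,G,H} → run H
t=11: ready={A,D,F,G,H} → run H
t=12: ready={A,D,F,G} → run G
t=13: ready={A,D,F} → run F
t=14: ready={A,D,F} → run F
t=15: ready={A,D,F} → run F
t=16: ready={A,D,F} → run F
t=17: ready={A,D,F} → run F
t=18: ready={A,D,F} → run F
t=19: ready={A,D,F} → run F
t=20: ready={A,D,F} → run F
t=21: ready={A,D} → run D
t=22: ready={A,D} → run D
t=23: ready={A} → run A
t=24: ready={A} → run A
t=25: ready={A} → run A
t=26: ready={A} → run A
t=27: ready={A} → run A
t=28: (idle)
t=29: (idle)
t=30: (idle)
t=31: (idle)
t=32: (idle)
t=33: (idle)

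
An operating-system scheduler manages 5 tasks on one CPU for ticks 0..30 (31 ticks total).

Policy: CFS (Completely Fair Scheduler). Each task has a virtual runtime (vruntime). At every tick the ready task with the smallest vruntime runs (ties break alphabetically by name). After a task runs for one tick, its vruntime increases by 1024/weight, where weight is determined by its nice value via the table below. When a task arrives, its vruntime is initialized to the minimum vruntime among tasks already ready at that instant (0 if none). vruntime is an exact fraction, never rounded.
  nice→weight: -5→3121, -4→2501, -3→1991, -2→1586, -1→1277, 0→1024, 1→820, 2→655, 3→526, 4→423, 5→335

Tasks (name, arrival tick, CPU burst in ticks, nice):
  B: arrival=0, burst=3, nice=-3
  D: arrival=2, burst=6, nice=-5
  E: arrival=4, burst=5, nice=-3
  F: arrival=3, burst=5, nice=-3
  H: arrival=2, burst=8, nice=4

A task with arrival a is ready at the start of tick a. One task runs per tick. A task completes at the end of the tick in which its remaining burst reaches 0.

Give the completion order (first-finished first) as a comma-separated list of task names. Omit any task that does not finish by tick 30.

completion order = B, D, E, F, H

t=0: vr[B=0] → run B
t=1: vr[B=1024/1991] → run B
t=2: vr[B=2048/1991 D=2048/1991 H=2048/1991] → run B
t=3: vr[D=2048/1991 F=2048/1991 H=2048/1991] → run D
t=4: vr[D=8430592/6213911 E=2048/1991 F=2048/1991 H=2048/1991] → run E
t=5: vr[D=8430592/6213911 E=3072/1991 F=2048/1991 H=2048/1991] → run F
t=6: vr[D=8430592/6213911 E=3072/1991 F=3072/1991 H=2048/1991] → run H
t=7: vr[D=8430592/6213911 E=3072/1991 F=3072/1991 H=2905088/842193] → run D
t=8: vr[D=10469376/6213911 E=3072/1991 F=3072/1991 H=2905088/842193] → run E
t=9: vr[D=10469376/6213911 E=4096/1991 F=3072/1991 H=2905088/842193] → run F
t=10: vr[D=10469376/6213911 E=4096/1991 F=4096/1991 H=2905088/842193] → run D
t=11: vr[D=12508160/6213911 E=4096/1991 F=4096/1991 H=2905088/842193] → run D
t=12: vr[D=14546944/6213911 E=4096/1991 F=4096/1991 H=2905088/842193] → run E
t=13: vr[D=14546944/6213911 E=5120/1991 F=4096/1991 H=2905088/842193] → run F
t=14: vr[D=14546944/6213911 E=5120/1991 F=5120/1991 H=2905088/842193] → run D
t=15: vr[D=16585728/6213911 E=5120/1991 F=5120/1991 H=2905088/842193] → run E
t=16: vr[D=16585728/6213911 E=6144/1991 F=5120/1991 H=2905088/842193] → run F
t=17: vr[D=16585728/6213911 E=6144/1991 F=6144/1991 H=2905088/842193] → run D
t=18: vr[E=6144/1991 F=6144/1991 H=2905088/842193] → run E
t=19: vr[F=6144/1991 H=2905088/842193] → run F
t=20: vr[H=2905088/842193] → run H
t=21: vr[H=4943872/842193] → run H
t=22: vr[H=2327552/280731] → run H
t=23: vr[H=9021440/842193] → run H
t=24: vr[H=11060224/842193] → run H
t=25: vr[H=4366336/280731] → run H
t=26: vr[H=15137792/842193] → run H
t=27: (idle)
t=28: (idle)
t=29: (idle)
t=30: (idle)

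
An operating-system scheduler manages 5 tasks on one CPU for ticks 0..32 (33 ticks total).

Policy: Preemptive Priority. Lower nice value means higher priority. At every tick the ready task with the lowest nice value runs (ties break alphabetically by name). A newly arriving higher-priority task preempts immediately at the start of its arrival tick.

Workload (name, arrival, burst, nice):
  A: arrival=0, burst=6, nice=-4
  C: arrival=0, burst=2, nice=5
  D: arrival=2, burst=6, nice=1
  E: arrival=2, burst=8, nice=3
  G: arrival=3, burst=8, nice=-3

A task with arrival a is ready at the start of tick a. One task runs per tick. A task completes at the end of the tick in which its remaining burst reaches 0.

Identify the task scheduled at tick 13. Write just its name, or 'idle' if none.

t=0: ready={A,C} → run A
t=1: ready={A,C} → run A
t=2: ready={A,C,D,E} → run A
t=3: ready={A,C,D,E,G} → run A
t=4: ready={A,C,D,E,G} → run A
t=5: ready={A,C,D,E,G} → run A
t=6: ready={C,D,E,G} → run G
t=7: ready={C,D,E,G} → run G
t=8: ready={C,D,E,G} → run G
t=9: ready={C,D,E,G} → run G
t=10: ready={C,D,E,G} → run G
t=11: ready={C,D,E,G} → run G
t=12: ready={C,D,E,G} → run G
t=13: ready={C,D,E,G} → run G
t=14: ready={C,D,E} → run D
t=15: ready={C,D,E} → run D
t=16: ready={C,D,E} → run D
t=17: ready={C,D,E} → run D
t=18: ready={C,D,E} → run D
t=19: ready={C,D,E} → run D
t=20: ready={C,E} → run E
t=21: ready={C,E} → run E
t=22: ready={C,E} → run E
t=23: ready={C,E} → run E
t=24: ready={C,E} → run E
t=25: ready={C,E} → run E
t=26: ready={C,E} → run E
t=27: ready={C,E} → run E
t=28: ready={C} → run C
t=29: ready={C} → run C
t=30: (idle)
t=31: (idle)
t=32: (idle)

running at tick 13 = G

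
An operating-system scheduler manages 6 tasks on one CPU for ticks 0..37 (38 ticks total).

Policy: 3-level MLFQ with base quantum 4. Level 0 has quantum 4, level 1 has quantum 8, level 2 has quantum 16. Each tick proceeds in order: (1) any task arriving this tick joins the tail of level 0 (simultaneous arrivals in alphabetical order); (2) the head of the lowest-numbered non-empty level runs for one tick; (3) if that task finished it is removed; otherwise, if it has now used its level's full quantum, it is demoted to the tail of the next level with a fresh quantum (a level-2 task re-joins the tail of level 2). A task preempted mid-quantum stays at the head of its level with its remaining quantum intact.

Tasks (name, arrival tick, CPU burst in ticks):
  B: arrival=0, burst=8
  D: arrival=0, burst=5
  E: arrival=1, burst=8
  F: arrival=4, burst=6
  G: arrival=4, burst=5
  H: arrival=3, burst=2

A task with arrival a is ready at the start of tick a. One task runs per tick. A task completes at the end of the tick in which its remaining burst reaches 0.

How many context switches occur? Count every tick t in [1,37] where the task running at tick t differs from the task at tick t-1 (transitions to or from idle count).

context switches = 11

t=0: L0/L1/L2 = BD/-/- → run B
t=1: L0/L1/L2 = BDE/-/- → run B
t=2: L0/L1/L2 = BDE/-/- → run B
t=3: L0/L1/L2 = BDEH/-/- → run B
t=4: L0/L1/L2 = DEHFG/B/- → run D
t=5: L0/L1/L2 = DEHFG/B/- → run D
t=6: L0/L1/L2 = DEHFG/B/- → run D
t=7: L0/L1/L2 = DEHFG/B/- → run D
t=8: L0/L1/L2 = EHFG/BD/- → run E
t=9: L0/L1/L2 = EHFG/BD/- → run E
t=10: L0/L1/L2 = EHFG/BD/- → run E
t=11: L0/L1/L2 = EHFG/BD/- → run E
t=12: L0/L1/L2 = HFG/BDE/- → run H
t=13: L0/L1/L2 = HFG/BDE/- → run H
t=14: L0/L1/L2 = FG/BDE/- → run F
t=15: L0/L1/L2 = FG/BDE/- → run F
t=16: L0/L1/L2 = FG/BDE/- → run F
t=17: L0/L1/L2 = FG/BDE/- → run F
t=18: L0/L1/L2 = G/BDEF/- → run G
t=19: L0/L1/L2 = G/BDEF/- → run G
t=20: L0/L1/L2 = G/BDEF/- → run G
t=21: L0/L1/L2 = G/BDEF/- → run G
t=22: L0/L1/L2 = -/BDEFG/- → run B
t=23: L0/L1/L2 = -/BDEFG/- → run B
t=24: L0/L1/L2 = -/BDEFG/- → run B
t=25: L0/L1/L2 = -/BDEFG/- → run B
t=26: L0/L1/L2 = -/DEFG/- → run D
t=27: L0/L1/L2 = -/EFG/- → run E
t=28: L0/L1/L2 = -/EFG/- → run E
t=29: L0/L1/L2 = -/EFG/- → run E
t=30: L0/L1/L2 = -/EFG/- → run E
t=31: L0/L1/L2 = -/FG/- → run F
t=32: L0/L1/L2 = -/FG/- → run F
t=33: L0/L1/L2 = -/G/- → run G
t=34: (idle)
t=35: (idle)
t=36: (idle)
t=37: (idle)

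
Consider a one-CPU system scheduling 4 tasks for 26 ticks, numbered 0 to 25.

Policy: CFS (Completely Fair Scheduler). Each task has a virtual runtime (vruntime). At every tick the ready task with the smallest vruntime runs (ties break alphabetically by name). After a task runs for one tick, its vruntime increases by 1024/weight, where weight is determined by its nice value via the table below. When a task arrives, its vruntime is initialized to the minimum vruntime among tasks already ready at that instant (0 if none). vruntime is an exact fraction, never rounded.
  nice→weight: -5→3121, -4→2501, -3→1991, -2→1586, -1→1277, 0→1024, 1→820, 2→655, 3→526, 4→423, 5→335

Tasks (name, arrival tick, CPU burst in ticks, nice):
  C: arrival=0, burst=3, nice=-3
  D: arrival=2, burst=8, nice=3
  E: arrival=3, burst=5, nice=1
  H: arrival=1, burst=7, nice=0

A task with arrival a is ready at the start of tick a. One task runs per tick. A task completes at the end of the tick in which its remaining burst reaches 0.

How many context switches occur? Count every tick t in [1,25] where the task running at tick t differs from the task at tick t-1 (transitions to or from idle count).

context switches = 19

t=0: vr[C=0] → run C
t=1: vr[C=1024/1991 H=1024/1991] → run C
t=2: vr[C=2048/1991 D=1024/1991 H=1024/1991] → run D
t=3: vr[C=2048/1991 D=1288704/523633 E=1024/1991 H=1024/1991] → run E
t=4: vr[C=2048/1991 D=1288704/523633 E=719616/408155 H=1024/1991] → run H
t=5: vr[C=2048/1991 D=1288704/523633 E=719616/408155 H=3015/1991] → run C
t=6: vr[D=1288704/523633 E=719616/408155 H=3015/1991] → run H
t=7: vr[D=1288704/523633 E=719616/408155 H=5006/1991] → run E
t=8: vr[D=1288704/523633 E=1229312/408155 H=5006/1991] → run D
t=9: vr[D=2308096/523633 E=1229312/408155 H=5006/1991] → run H
t=10: vr[D=2308096/523633 E=1229312/408155 H=6997/1991] → run E
t=11: vr[D=2308096/523633 E=1739008/408155 H=6997/1991] → run H
t=12: vr[D=2308096/523633 E=1739008/408155 H=8988/1991] → run E
t=13: vr[D=2308096/523633 E=2248704/408155 H=8988/1991] → run D
t=14: vr[D=3327488/523633 E=2248704/408155 H=8988/1991] → run H
t=15: vr[D=3327488/523633 E=2248704/408155 H=10979/1991] → run E
t=16: vr[D=3327488/523633 H=10979/1991] → run H
t=17: vr[D=3327488/523633 H=12970/1991] → run D
t=18: vr[D=4346880/523633 H=12970/1991] → run H
t=19: vr[D=4346880/523633] → run D
t=20: vr[D=5366272/523633] → run D
t=21: vr[D=6385664/523633] → run D
t=22: vr[D=7405056/523633] → run D
t=23: (idle)
t=24: (idle)
t=25: (idle)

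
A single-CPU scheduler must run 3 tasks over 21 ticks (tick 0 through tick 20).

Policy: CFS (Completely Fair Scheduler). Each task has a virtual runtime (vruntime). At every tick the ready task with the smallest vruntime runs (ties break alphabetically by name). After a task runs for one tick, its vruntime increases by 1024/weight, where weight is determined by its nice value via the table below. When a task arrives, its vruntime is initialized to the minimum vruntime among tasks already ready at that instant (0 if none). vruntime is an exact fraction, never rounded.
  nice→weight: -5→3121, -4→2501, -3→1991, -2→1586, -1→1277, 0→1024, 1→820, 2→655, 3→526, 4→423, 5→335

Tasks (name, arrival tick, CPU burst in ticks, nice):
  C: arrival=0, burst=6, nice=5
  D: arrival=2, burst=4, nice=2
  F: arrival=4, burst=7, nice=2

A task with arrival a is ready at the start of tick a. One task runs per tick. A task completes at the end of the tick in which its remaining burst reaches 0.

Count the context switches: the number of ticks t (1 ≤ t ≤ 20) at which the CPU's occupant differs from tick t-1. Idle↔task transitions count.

context switches = 12

t=0: vr[C=0] → run C
t=1: vr[C=1024/335] → run C
t=2: vr[C=2048/335 D=2048/335] → run C
t=3: vr[C=3072/335 D=2048/335] → run D
t=4: vr[C=3072/335 D=336896/43885 F=336896/43885] → run D
t=5: vr[C=3072/335 D=405504/43885 F=336896/43885] → run F
t=6: vr[C=3072/335 D=405504/43885 F=405504/43885] → run C
t=7: vr[C=4096/335 D=405504/43885 F=405504/43885] → run D
t=8: vr[C=4096/335 D=474112/43885 F=405504/43885] → run F
t=9: vr[C=4096/335 D=474112/43885 F=474112/43885] → run D
t=10: vr[C=4096/335 F=474112/43885] → run F
t=11: vr[C=4096/335 F=108544/8777] → run C
t=12: vr[C=1024/67 F=108544/8777] → run F
t=13: vr[C=1024/67 F=611328/43885] → run F
t=14: vr[C=1024/67 F=679936/43885] → run C
t=15: vr[F=679936/43885] → run F
t=16: vr[F=748544/43885] → run F
t=17: (idle)
t=18: (idle)
t=19: (idle)
t=20: (idle)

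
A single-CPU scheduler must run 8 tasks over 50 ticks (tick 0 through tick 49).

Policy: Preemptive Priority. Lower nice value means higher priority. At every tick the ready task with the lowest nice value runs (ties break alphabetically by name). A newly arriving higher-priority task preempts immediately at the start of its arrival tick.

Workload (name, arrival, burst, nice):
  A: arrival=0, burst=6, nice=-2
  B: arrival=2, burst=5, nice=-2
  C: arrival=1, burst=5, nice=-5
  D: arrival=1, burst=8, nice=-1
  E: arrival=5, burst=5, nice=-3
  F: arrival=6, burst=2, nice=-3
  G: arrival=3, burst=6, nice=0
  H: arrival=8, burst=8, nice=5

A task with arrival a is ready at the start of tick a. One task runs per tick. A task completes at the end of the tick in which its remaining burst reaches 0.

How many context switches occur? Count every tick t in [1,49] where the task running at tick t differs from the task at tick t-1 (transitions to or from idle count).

context switches = 9

t=0: ready={A} → run A
t=1: ready={A,C,D} → run C
t=2: ready={A,B,C,D} → run C
t=3: ready={A,B,C,D,G} → run C
t=4: ready={A,B,C,D,G} → run C
t=5: ready={A,B,C,D,E,G} → run C
t=6: ready={A,B,D,E,F,G} → run E
t=7: ready={A,B,D,E,F,G} → run E
t=8: ready={A,B,D,E,F,G,H} → run E
t=9: ready={A,B,D,E,F,G,H} → run E
t=10: ready={A,B,D,E,F,G,H} → run E
t=11: ready={A,B,D,F,G,H} → run F
t=12: ready={A,B,D,F,G,H} → run F
t=13: ready={A,B,D,G,H} → run A
t=14: ready={A,B,D,G,H} → run A
t=15: ready={A,B,D,G,H} → run A
t=16: ready={A,B,D,G,H} → run A
t=17: ready={A,B,D,G,H} → run A
t=18: ready={B,D,G,H} → run B
t=19: ready={B,D,G,H} → run B
t=20: ready={B,D,G,H} → run B
t=21: ready={B,D,G,H} → run B
t=22: ready={B,D,G,H} → run B
t=23: ready={D,G,H} → run D
t=24: ready={D,G,H} → run D
t=25: ready={D,G,H} → run D
t=26: ready={D,G,H} → run D
t=27: ready={D,G,H} → run D
t=28: ready={D,G,H} → run D
t=29: ready={D,G,H} → run D
t=30: ready={D,G,H} → run D
t=31: ready={G,H} → run G
t=32: ready={G,H} → run G
t=33: ready={G,H} → run G
t=34: ready={G,H} → run G
t=35: ready={G,H} → run G
t=36: ready={G,H} → run G
t=37: ready={H} → run H
t=38: ready={H} → run H
t=39: ready={H} → run H
t=40: ready={H} → run H
t=41: ready={H} → run H
t=42: ready={H} → run H
t=43: ready={H} → run H
t=44: ready={H} → run H
t=45: (idle)
t=46: (idle)
t=47: (idle)
t=48: (idle)
t=49: (idle)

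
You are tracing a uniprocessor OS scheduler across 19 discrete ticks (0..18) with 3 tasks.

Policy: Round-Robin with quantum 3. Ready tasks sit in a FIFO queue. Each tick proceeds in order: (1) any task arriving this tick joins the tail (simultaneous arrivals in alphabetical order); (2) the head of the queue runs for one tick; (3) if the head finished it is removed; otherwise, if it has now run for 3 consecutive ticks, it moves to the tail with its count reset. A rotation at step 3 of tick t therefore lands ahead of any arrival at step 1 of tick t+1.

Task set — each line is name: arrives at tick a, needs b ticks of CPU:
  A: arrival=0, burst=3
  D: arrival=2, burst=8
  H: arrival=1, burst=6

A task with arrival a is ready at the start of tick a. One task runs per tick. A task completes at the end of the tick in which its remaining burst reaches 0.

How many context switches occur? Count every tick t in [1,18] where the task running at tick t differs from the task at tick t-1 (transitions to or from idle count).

context switches = 5

t=0: queue=[A] q_used=0 → run A
t=1: queue=[A,H] q_used=1 → run A
t=2: queue=[A,H,D] q_used=2 → run A
t=3: queue=[H,D] q_used=0 → run H
t=4: queue=[H,D] q_used=1 → run H
t=5: queue=[H,D] q_used=2 → run H
t=6: queue=[D,H] q_used=0 → run D
t=7: queue=[D,H] q_used=1 → run D
t=8: queue=[D,H] q_used=2 → run D
t=9: queue=[H,D] q_used=0 → run H
t=10: queue=[H,D] q_used=1 → run H
t=11: queue=[H,D] q_used=2 → run H
t=12: queue=[D] q_used=0 → run D
t=13: queue=[D] q_used=1 → run D
t=14: queue=[D] q_used=2 → run D
t=15: queue=[D] q_used=0 → run D
t=16: queue=[D] q_used=1 → run D
t=17: (idle)
t=18: (idle)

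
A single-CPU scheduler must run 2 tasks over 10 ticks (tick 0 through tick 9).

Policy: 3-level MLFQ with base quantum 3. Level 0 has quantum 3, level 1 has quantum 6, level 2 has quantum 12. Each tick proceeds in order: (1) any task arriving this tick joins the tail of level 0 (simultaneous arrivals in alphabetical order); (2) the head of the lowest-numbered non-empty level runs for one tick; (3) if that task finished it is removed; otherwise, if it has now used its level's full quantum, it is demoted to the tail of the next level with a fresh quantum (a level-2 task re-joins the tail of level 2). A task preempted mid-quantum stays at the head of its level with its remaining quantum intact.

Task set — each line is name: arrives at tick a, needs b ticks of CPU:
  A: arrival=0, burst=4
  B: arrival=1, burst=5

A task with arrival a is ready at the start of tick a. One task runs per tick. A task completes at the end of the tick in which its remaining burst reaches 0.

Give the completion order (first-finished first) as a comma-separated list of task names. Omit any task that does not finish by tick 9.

completion order = A, B

t=0: L0/L1/L2 = A/-/- → run A
t=1: L0/L1/L2 = AB/-/- → run A
t=2: L0/L1/L2 = AB/-/- → run A
t=3: L0/L1/L2 = B/A/- → run B
t=4: L0/L1/L2 = B/A/- → run B
t=5: L0/L1/L2 = B/A/- → run B
t=6: L0/L1/L2 = -/AB/- → run A
t=7: L0/L1/L2 = -/B/- → run B
t=8: L0/L1/L2 = -/B/- → run B
t=9: (idle)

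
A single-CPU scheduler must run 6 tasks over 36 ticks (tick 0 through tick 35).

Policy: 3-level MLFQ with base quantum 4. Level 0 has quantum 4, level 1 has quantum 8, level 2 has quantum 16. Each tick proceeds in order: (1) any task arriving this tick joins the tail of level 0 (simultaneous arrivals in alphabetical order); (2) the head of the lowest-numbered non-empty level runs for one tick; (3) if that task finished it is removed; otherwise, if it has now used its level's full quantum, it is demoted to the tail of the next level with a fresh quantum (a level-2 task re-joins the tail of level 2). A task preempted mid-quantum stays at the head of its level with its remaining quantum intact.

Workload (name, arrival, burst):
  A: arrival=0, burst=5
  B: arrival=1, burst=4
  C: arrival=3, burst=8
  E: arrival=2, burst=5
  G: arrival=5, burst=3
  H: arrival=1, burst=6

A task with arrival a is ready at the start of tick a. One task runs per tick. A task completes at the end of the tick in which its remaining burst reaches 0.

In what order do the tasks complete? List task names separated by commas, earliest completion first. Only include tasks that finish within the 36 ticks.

t=0: L0/L1/L2 = A/-/- → run A
t=1: L0/L1/L2 = ABH/-/- → run A
t=2: L0/L1/L2 = ABHE/-/- → run A
t=3: L0/L1/L2 = ABHEC/-/- → run A
t=4: L0/L1/L2 = BHEC/A/- → run B
t=5: L0/L1/L2 = BHECG/A/- → run B
t=6: L0/L1/L2 = BHECG/A/- → run B
t=7: L0/L1/L2 = BHECG/A/- → run B
t=8: L0/L1/L2 = HECG/A/- → run H
t=9: L0/L1/L2 = HECG/A/- → run H
t=10: L0/L1/L2 = HECG/A/- → run H
t=11: L0/L1/L2 = HECG/A/- → run H
t=12: L0/L1/L2 = ECG/AH/- → run E
t=13: L0/L1/L2 = ECG/AH/- → run E
t=14: L0/L1/L2 = ECG/AH/- → run E
t=15: L0/L1/L2 = ECG/AH/- → run E
t=16: L0/L1/L2 = CG/AHE/- → run C
t=17: L0/L1/L2 = CG/AHE/- → run C
t=18: L0/L1/L2 = CG/AHE/- → run C
t=19: L0/L1/L2 = CG/AHE/- → run C
t=20: L0/L1/L2 = G/AHEC/- → run G
t=21: L0/L1/L2 = G/AHEC/- → run G
t=22: L0/L1/L2 = G/AHEC/- → run G
t=23: L0/L1/L2 = -/AHEC/- → run A
t=24: L0/L1/L2 = -/HEC/- → run H
t=25: L0/L1/L2 = -/HEC/- → run H
t=26: L0/L1/L2 = -/EC/- → run E
t=27: L0/L1/L2 = -/C/- → run C
t=28: L0/L1/L2 = -/C/- → run C
t=29: L0/L1/L2 = -/C/- → run C
t=30: L0/L1/L2 = -/C/- → run C
t=31: (idle)
t=32: (idle)
t=33: (idle)
t=34: (idle)
t=35: (idle)

completion order = B, G, A, H, E, C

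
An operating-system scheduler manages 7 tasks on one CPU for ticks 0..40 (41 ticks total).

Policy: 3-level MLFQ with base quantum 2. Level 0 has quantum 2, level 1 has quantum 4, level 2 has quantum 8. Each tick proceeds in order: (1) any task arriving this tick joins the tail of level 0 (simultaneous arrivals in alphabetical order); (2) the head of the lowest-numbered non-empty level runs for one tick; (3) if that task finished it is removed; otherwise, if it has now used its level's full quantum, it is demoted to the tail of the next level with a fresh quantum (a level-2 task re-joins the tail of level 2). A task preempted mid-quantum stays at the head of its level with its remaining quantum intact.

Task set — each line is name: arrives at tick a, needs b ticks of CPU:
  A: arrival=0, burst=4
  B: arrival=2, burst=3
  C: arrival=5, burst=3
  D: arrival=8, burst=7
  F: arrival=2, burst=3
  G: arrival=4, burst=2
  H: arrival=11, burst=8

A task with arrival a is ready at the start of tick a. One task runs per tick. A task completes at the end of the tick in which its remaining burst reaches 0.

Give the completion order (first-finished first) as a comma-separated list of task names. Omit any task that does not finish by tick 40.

completion order = G, A, B, F, C, D, H

t=0: L0/L1/L2 = A/-/- → run A
t=1: L0/L1/L2 = A/-/- → run A
t=2: L0/L1/L2 = BF/A/- → run B
t=3: L0/L1/L2 = BF/A/- → run B
t=4: L0/L1/L2 = FG/AB/- → run F
t=5: L0/L1/L2 = FGC/AB/- → run F
t=6: L0/L1/L2 = GC/ABF/- → run G
t=7: L0/L1/L2 = GC/ABF/- → run G
t=8: L0/L1/L2 = CD/ABF/- → run C
t=9: L0/L1/L2 = CD/ABF/- → run C
t=10: L0/L1/L2 = D/ABFC/- → run D
t=11: L0/L1/L2 = DH/ABFC/- → run D
t=12: L0/L1/L2 = H/ABFCD/- → run H
t=13: L0/L1/L2 = H/ABFCD/- → run H
t=14: L0/L1/L2 = -/ABFCDH/- → run A
t=15: L0/L1/L2 = -/ABFCDH/- → run A
t=16: L0/L1/L2 = -/BFCDH/- → run B
t=17: L0/L1/L2 = -/FCDH/- → run F
t=18: L0/L1/L2 = -/CDH/- → run C
t=19: L0/L1/L2 = -/DH/- → run D
t=20: L0/L1/L2 = -/DH/- → run D
t=21: L0/L1/L2 = -/DH/- → run D
t=22: L0/L1/L2 = -/DH/- → run D
t=23: L0/L1/L2 = -/H/D → run H
t=24: L0/L1/L2 = -/H/D → run H
t=25: L0/L1/L2 = -/H/D → run H
t=26: L0/L1/L2 = -/H/D → run H
t=27: L0/L1/L2 = -/-/DH → run D
t=28: L0/L1/L2 = -/-/H → run H
t=29: L0/L1/L2 = -/-/H → run H
t=30: (idle)
t=31: (idle)
t=32: (idle)
t=33: (idle)
t=34: (idle)
t=35: (idle)
t=36: (idle)
t=37: (idle)
t=38: (idle)
t=39: (idle)
t=40: (idle)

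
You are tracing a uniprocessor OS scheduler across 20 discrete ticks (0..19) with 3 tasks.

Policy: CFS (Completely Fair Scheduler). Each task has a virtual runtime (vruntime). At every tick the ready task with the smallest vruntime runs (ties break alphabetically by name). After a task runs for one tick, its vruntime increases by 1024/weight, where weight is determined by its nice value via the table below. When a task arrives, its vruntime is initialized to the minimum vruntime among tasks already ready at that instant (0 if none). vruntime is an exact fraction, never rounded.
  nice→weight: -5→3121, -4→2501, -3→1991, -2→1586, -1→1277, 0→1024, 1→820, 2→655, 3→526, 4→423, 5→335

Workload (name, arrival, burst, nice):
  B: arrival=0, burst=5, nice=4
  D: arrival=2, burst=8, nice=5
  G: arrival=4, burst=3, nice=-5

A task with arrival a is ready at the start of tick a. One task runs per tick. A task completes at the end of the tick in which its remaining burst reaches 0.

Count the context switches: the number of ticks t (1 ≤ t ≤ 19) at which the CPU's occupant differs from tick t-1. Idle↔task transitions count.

context switches = 8

t=0: vr[B=0] → run B
t=1: vr[B=1024/423] → run B
t=2: vr[B=2048/423 D=2048/423] → run B
t=3: vr[B=1024/141 D=2048/423] → run D
t=4: vr[B=1024/141 D=1119232/141705 G=1024/141] → run B
t=5: vr[B=4096/423 D=1119232/141705 G=1024/141] → run G
t=6: vr[B=4096/423 D=1119232/141705 G=3340288/440061] → run G
t=7: vr[B=4096/423 D=1119232/141705 G=3484672/440061] → run D
t=8: vr[B=4096/423 D=1552384/141705 G=3484672/440061] → run G
t=9: vr[B=4096/423 D=1552384/141705] → run B
t=10: vr[D=1552384/141705] → run D
t=11: vr[D=1985536/141705] → run D
t=12: vr[D=2418688/141705] → run D
t=13: vr[D=570368/28341] → run D
t=14: vr[D=3284992/141705] → run D
t=15: vr[D=3718144/141705] → run D
t=16: (idle)
t=17: (idle)
t=18: (idle)
t=19: (idle)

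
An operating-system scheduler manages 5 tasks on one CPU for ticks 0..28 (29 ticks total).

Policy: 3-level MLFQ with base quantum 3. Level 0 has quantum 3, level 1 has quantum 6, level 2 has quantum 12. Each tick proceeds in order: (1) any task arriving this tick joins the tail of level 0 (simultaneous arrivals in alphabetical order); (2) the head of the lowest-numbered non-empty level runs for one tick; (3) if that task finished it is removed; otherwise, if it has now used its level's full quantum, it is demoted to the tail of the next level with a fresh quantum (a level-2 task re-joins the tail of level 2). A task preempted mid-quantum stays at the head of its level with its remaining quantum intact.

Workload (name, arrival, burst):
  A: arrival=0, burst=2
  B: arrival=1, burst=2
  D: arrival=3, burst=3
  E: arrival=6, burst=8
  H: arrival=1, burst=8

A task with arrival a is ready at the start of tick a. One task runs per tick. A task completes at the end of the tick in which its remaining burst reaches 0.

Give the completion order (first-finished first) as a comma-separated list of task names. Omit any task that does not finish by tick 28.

t=0: L0/L1/L2 = A/-/- → run A
t=1: L0/L1/L2 = ABH/-/- → run A
t=2: L0/L1/L2 = BH/-/- → run B
t=3: L0/L1/L2 = BHD/-/- → run B
t=4: L0/L1/L2 = HD/-/- → run H
t=5: L0/L1/L2 = HD/-/- → run H
t=6: L0/L1/L2 = HDE/-/- → run H
t=7: L0/L1/L2 = DE/H/- → run D
t=8: L0/L1/L2 = DE/H/- → run D
t=9: L0/L1/L2 = DE/H/- → run D
t=10: L0/L1/L2 = E/H/- → run E
t=11: L0/L1/L2 = E/H/- → run E
t=12: L0/L1/L2 = E/H/- → run E
t=13: L0/L1/L2 = -/HE/- → run H
t=14: L0/L1/L2 = -/HE/- → run H
t=15: L0/L1/L2 = -/HE/- → run H
t=16: L0/L1/L2 = -/HE/- → run H
t=17: L0/L1/L2 = -/HE/- → run H
t=18: L0/L1/L2 = -/E/- → run E
t=19: L0/L1/L2 = -/E/- → run E
t=20: L0/L1/L2 = -/E/- → run E
t=21: L0/L1/L2 = -/E/- → run E
t=22: L0/L1/L2 = -/E/- → run E
t=23: (idle)
t=24: (idle)
t=25: (idle)
t=26: (idle)
t=27: (idle)
t=28: (idle)

completion order = A, B, D, H, E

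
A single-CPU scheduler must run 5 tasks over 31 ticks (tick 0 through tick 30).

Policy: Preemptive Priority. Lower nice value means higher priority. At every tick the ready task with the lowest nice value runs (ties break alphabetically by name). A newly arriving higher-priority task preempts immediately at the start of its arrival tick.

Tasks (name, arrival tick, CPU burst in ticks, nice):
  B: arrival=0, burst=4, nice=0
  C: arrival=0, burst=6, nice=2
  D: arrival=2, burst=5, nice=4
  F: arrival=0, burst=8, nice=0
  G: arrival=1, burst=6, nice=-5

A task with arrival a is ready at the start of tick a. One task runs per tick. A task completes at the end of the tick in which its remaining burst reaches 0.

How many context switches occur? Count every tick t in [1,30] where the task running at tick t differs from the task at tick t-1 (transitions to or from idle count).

context switches = 6

t=0: ready={B,C,F} → run B
t=1: ready={B,C,F,G} → run G
t=2: ready={B,C,D,F,G} → run G
t=3: ready={B,C,D,F,G} → run G
t=4: ready={B,C,D,F,G} → run G
t=5: ready={B,C,D,F,G} → run G
t=6: ready={B,C,D,F,G} → run G
t=7: ready={B,C,D,F} → run B
t=8: ready={B,C,D,F} → run B
t=9: ready={B,C,D,F} → run B
t=10: ready={C,D,F} → run F
t=11: ready={C,D,F} → run F
t=12: ready={C,D,F} → run F
t=13: ready={C,D,F} → run F
t=14: ready={C,D,F} → run F
t=15: ready={C,D,F} → run F
t=16: ready={C,D,F} → run F
t=17: ready={C,D,F} → run F
t=18: ready={C,D} → run C
t=19: ready={C,D} → run C
t=20: ready={C,D} → run C
t=21: ready={C,D} → run C
t=22: ready={C,D} → run C
t=23: ready={C,D} → run C
t=24: ready={D} → run D
t=25: ready={D} → run D
t=26: ready={D} → run D
t=27: ready={D} → run D
t=28: ready={D} → run D
t=29: (idle)
t=30: (idle)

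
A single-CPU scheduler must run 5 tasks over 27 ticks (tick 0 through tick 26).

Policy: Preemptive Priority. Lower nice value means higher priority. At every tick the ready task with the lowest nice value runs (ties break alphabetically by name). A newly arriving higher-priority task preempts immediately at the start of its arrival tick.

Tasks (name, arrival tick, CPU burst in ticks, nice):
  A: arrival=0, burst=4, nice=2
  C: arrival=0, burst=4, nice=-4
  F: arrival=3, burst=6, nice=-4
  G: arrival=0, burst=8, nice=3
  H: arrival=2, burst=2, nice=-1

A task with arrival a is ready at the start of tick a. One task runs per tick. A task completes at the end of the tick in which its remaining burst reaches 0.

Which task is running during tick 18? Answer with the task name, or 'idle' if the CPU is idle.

running at tick 18 = G

t=0: ready={A,C,G} → run C
t=1: ready={A,C,G} → run C
t=2: ready={A,C,G,H} → run C
t=3: ready={A,C,F,G,H} → run C
t=4: ready={A,F,G,H} → run F
t=5: ready={A,F,G,H} → run F
t=6: ready={A,F,G,H} → run F
t=7: ready={A,F,G,H} → run F
t=8: ready={A,F,G,H} → run F
t=9: ready={A,F,G,H} → run F
t=10: ready={A,G,H} → run H
t=11: ready={A,G,H} → run H
t=12: ready={A,G} → run A
t=13: ready={A,G} → run A
t=14: ready={A,G} → run A
t=15: ready={A,G} → run A
t=16: ready={G} → run G
t=17: ready={G} → run G
t=18: ready={G} → run G
t=19: ready={G} → run G
t=20: ready={G} → run G
t=21: ready={G} → run G
t=22: ready={G} → run G
t=23: ready={G} → run G
t=24: (idle)
t=25: (idle)
t=26: (idle)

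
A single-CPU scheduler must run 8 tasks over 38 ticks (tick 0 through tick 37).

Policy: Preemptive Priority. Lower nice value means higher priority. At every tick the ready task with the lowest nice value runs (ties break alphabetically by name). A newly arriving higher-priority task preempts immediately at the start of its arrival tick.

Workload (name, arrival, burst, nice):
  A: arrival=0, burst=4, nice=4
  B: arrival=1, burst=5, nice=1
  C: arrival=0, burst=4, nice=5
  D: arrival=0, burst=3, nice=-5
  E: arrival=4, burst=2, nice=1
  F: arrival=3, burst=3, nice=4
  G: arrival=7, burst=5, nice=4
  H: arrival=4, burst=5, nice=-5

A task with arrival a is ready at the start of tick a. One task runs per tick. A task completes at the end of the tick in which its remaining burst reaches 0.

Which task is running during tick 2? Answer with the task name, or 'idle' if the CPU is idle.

t=0: ready={A,C,D} → run D
t=1: ready={A,B,C,D} → run D
t=2: ready={A,B,C,D} → run D
t=3: ready={A,B,C,F} → run B
t=4: ready={A,B,C,E,F,H} → run H
t=5: ready={A,B,C,E,F,H} → run H
t=6: ready={A,B,C,E,F,H} → run H
t=7: ready={A,B,C,E,F,G,H} → run H
t=8: ready={A,B,C,E,F,G,H} → run H
t=9: ready={A,B,C,E,F,G} → run B
t=10: ready={A,B,C,E,F,G} → run B
t=11: ready={A,B,C,E,F,G} → run B
t=12: ready={A,B,C,E,F,G} → run B
t=13: ready={A,C,E,F,G} → run E
t=14: ready={A,C,E,F,G} → run E
t=15: ready={A,C,F,G} → run A
t=16: ready={A,C,F,G} → run A
t=17: ready={A,C,F,G} → run A
t=18: ready={A,C,F,G} → run A
t=19: ready={C,F,G} → run F
t=20: ready={C,F,G} → run F
t=21: ready={C,F,G} → run F
t=22: ready={C,G} → run G
t=23: ready={C,G} → run G
t=24: ready={C,G} → run G
t=25: ready={C,G} → run G
t=26: ready={C,G} → run G
t=27: ready={C} → run C
t=28: ready={C} → run C
t=29: ready={C} → run C
t=30: ready={C} → run C
t=31: (idle)
t=32: (idle)
t=33: (idle)
t=34: (idle)
t=35: (idle)
t=36: (idle)
t=37: (idle)

running at tick 2 = D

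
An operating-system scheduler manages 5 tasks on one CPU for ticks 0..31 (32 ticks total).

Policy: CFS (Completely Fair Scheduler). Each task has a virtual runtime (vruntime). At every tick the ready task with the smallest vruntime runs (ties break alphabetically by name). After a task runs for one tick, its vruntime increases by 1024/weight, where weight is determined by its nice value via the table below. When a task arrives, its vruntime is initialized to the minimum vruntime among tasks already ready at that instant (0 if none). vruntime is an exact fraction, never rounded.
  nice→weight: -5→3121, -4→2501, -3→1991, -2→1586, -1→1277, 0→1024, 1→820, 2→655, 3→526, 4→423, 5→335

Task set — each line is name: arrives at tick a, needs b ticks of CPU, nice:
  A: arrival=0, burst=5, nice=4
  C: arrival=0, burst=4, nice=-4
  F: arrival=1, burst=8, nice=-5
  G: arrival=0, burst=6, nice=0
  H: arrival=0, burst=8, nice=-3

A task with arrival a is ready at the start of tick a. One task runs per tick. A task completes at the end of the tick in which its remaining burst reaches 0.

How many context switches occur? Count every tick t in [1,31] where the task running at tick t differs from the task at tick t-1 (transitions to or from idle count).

context switches = 28

t=0: vr[A=0 C=0 G=0 H=0] → run A
t=1: vr[A=1024/423 C=0 F=0 G=0 H=0] → run C
t=2: vr[A=1024/423 C=1024/2501 F=0 G=0 H=0] → run F
t=3: vr[A=1024/423 C=1024/2501 F=1024/3121 G=0 H=0] → run G
t=4: vr[A=1024/423 C=1024/2501 F=1024/3121 G=1 H=0] → run H
t=5: vr[A=1024/423 C=1024/2501 F=1024/3121 G=1 H=1024/1991] → run F
t=6: vr[A=1024/423 C=1024/2501 F=2048/3121 G=1 H=1024/1991] → run C
t=7: vr[A=1024/423 C=2048/2501 F=2048/3121 G=1 H=1024/1991] → run H
t=8: vr[A=1024/423 C=2048/2501 F=2048/3121 G=1 H=2048/1991] → run F
t=9: vr[A=1024/423 C=2048/2501 F=3072/3121 G=1 H=2048/1991] → run C
t=10: vr[A=1024/423 C=3072/2501 F=3072/3121 G=1 H=2048/1991] → run F
t=11: vr[A=1024/423 C=3072/2501 F=4096/3121 G=1 H=2048/1991] → run G
t=12: vr[A=1024/423 C=3072/2501 F=4096/3121 G=2 H=2048/1991] → run H
t=13: vr[A=1024/423 C=3072/2501 F=4096/3121 G=2 H=3072/1991] → run C
t=14: vr[A=1024/423 F=4096/3121 G=2 H=3072/1991] → run F
t=15: vr[A=1024/423 F=5120/3121 G=2 H=3072/1991] → run H
t=16: vr[A=1024/423 F=5120/3121 G=2 H=4096/1991] → run F
t=17: vr[A=1024/423 F=6144/3121 G=2 H=4096/1991] → run F
t=18: vr[A=1024/423 F=7168/3121 G=2 H=4096/1991] → run G
t=19: vr[A=1024/423 F=7168/3121 G=3 H=4096/1991] → run H
t=20: vr[A=1024/423 F=7168/3121 G=3 H=5120/1991] → run F
t=21: vr[A=1024/423 G=3 H=5120/1991] → run A
t=22: vr[A=2048/423 G=3 H=5120/1991] → run H
t=23: vr[A=2048/423 G=3 H=6144/1991] → run G
t=24: vr[A=2048/423 G=4 H=6144/1991] → run H
t=25: vr[A=2048/423 G=4 H=7168/1991] → run H
t=26: vr[A=2048/423 G=4] → run G
t=27: vr[A=2048/423 G=5] → run A
t=28: vr[A=1024/141 G=5] → run G
t=29: vr[A=1024/141] → run A
t=30: vr[A=4096/423] → run A
t=31: (idle)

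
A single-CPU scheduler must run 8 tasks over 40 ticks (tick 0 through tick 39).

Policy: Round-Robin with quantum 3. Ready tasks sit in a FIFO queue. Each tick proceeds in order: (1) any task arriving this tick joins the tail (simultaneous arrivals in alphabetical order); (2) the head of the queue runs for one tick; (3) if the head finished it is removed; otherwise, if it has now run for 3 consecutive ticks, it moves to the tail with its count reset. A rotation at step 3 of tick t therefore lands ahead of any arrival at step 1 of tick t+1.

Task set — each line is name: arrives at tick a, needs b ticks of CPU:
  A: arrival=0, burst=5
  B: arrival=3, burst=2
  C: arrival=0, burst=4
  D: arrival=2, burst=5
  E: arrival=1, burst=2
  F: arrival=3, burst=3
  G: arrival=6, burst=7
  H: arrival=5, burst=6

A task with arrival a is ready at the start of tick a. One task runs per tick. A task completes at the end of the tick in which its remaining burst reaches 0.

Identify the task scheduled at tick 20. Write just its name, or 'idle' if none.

running at tick 20 = H

t=0: queue=[A,C] q_used=0 → run A
t=1: queue=[A,C,E] q_used=1 → run A
t=2: queue=[A,C,E,D] q_used=2 → run A
t=3: queue=[C,E,D,A,B,F] q_used=0 → run C
t=4: queue=[C,E,D,A,B,F] q_used=1 → run C
t=5: queue=[C,E,D,A,B,F,H] q_used=2 → run C
t=6: queue=[E,D,A,B,F,H,C,G] q_used=0 → run E
t=7: queue=[E,D,A,B,F,H,C,G] q_used=1 → run E
t=8: queue=[D,A,B,F,H,C,G] q_used=0 → run D
t=9: queue=[D,A,B,F,H,C,G] q_used=1 → run D
t=10: queue=[D,A,B,F,H,C,G] q_used=2 → run D
t=11: queue=[A,B,F,H,C,G,D] q_used=0 → run A
t=12: queue=[A,B,F,H,C,G,D] q_used=1 → run A
t=13: queue=[B,F,H,C,G,D] q_used=0 → run B
t=14: queue=[B,F,H,C,G,D] q_used=1 → run B
t=15: queue=[F,H,C,G,D] q_used=0 → run F
t=16: queue=[F,H,C,G,D] q_used=1 → run F
t=17: queue=[F,H,C,G,D] q_used=2 → run F
t=18: queue=[H,C,G,D] q_used=0 → run H
t=19: queue=[H,C,G,D] q_used=1 → run H
t=20: queue=[H,C,G,D] q_used=2 → run H
t=21: queue=[C,G,D,H] q_used=0 → run C
t=22: queue=[G,D,H] q_used=0 → run G
t=23: queue=[G,D,H] q_used=1 → run G
t=24: queue=[G,D,H] q_used=2 → run G
t=25: queue=[D,H,G] q_used=0 → run D
t=26: queue=[D,H,G] q_used=1 → run D
t=27: queue=[H,G] q_used=0 → run H
t=28: queue=[H,G] q_used=1 → run H
t=29: queue=[H,G] q_used=2 → run H
t=30: queue=[G] q_used=0 → run G
t=31: queue=[G] q_used=1 → run G
t=32: queue=[G] q_used=2 → run G
t=33: queue=[G] q_used=0 → run G
t=34: (idle)
t=35: (idle)
t=36: (idle)
t=37: (idle)
t=38: (idle)
t=39: (idle)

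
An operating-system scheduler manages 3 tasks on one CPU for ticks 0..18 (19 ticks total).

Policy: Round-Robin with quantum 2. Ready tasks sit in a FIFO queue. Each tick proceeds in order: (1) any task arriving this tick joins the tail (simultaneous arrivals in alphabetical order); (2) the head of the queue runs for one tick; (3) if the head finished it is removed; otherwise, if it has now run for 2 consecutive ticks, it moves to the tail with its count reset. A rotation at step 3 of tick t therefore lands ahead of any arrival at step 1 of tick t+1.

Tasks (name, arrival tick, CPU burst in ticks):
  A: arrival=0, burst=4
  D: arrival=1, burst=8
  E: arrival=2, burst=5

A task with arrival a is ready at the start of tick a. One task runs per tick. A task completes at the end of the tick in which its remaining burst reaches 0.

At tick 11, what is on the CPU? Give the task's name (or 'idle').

running at tick 11 = E

t=0: queue=[A] q_used=0 → run A
t=1: queue=[A,D] q_used=1 → run A
t=2: queue=[D,A,E] q_used=0 → run D
t=3: queue=[D,A,E] q_used=1 → run D
t=4: queue=[A,E,D] q_used=0 → run A
t=5: queue=[A,E,D] q_used=1 → run A
t=6: queue=[E,D] q_used=0 → run E
t=7: queue=[E,D] q_used=1 → run E
t=8: queue=[D,E] q_used=0 → run D
t=9: queue=[D,E] q_used=1 → run D
t=10: queue=[E,D] q_used=0 → run E
t=11: queue=[E,D] q_used=1 → run E
t=12: queue=[D,E] q_used=0 → run D
t=13: queue=[D,E] q_used=1 → run D
t=14: queue=[E,D] q_used=0 → run E
t=15: queue=[D] q_used=0 → run D
t=16: queue=[D] q_used=1 → run D
t=17: (idle)
t=18: (idle)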